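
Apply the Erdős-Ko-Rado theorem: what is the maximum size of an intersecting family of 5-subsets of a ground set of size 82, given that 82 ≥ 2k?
max |F| = C(81, 4) = 1663740

Erdős-Ko-Rado (1961): when n ≥ 2k, max |F| = C(n−1, k−1). The bound is attained by the star {A : i ∈ A} for any fixed i ∈ [n]. Here C(82−1, 5−1) = C(81, 4) = 1663740.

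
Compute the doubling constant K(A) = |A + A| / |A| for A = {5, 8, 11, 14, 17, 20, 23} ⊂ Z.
K = |A + A| / |A| = 13/7

Enumerate A + A = {a + b : a, b ∈ A}. With |A| = 7, there are |A|^2 = 49 ordered sum pairs; collecting distinct values, A + A = {10, 13, 16, 19, 22, 25, 28, 31, 34, 37, 40, 43, 46}, so |A + A| = 13. Thus K = 13/7. Here |A + A| = 2|A| − 1 = 13, the minimum possible — so K = 13/7 is minimal, which holds iff A is an arithmetic progression.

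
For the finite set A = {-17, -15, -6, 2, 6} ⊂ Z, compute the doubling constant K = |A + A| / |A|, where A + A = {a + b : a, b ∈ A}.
K = |A + A| / |A| = 15/5 = 3

Enumerate A + A = {a + b : a, b ∈ A}. With |A| = 5, there are |A|^2 = 25 ordered sum pairs; collecting distinct values, A + A = {-34, -32, -30, -23, -21, -15, -13, -12, -11, -9, -4, 0, 4, 8, 12}, so |A + A| = 15. Thus K = 15/5 = 3. For comparison, the minimum possible |A + A| over all 5-element sets is 2·5 − 1 = 9 (so min K = 9/5), attained only by arithmetic progressions.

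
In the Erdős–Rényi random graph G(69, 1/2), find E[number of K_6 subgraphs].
E[# K_6] = C(69, 6) · (1/2)^C(6, 2) = 119877472 / 2^15 = 3746171/1024 ≈ 3658.370117

For each 6-subset S of vertices (there are C(69, 6) = 119877472 such S), let X_S = 1 if S induces a K_6 (all C(6, 2) = 15 edges present). Then P(X_S = 1) = (1/2)^15 = 1/32768. By linearity of expectation, E[# K_6] = C(69, 6) · (1/2)^15 = 119877472 / 32768 = 3746171/1024 ≈ 3658.370117.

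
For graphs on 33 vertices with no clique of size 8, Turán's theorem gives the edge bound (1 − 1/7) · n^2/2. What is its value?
Turán density bound = (6/7) · 33^2/2 = 3267/7 ≈ 466.7143

Turán's theorem: ex(n, K_{r+1}) is achieved by the complete r-partite Turán graph T(n, r) with parts as balanced as possible, and is at most (1 − 1/r) · n^2/2. For r = 7, n = 33: the density bound is (6/7) · 1089/2 = 3267/7 ≈ 466.7143. The integer-valued extremum is e(T(33, 7)) = 466, which is strictly less than the density bound 3267/7 since 7 ∤ 33 (the parts of T(33, 7) cannot all be equal).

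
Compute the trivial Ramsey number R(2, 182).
R(2, 182) = 182

R(2, k) = k for all k ≥ 2: in a 2-colouring of K_k, either some edge is red (a red K_2) or all edges are blue (a blue K_k). And K_{181} coloured all-blue has no blue K_182, so R(2, 182) > 181. Hence R(2, 182) = 182.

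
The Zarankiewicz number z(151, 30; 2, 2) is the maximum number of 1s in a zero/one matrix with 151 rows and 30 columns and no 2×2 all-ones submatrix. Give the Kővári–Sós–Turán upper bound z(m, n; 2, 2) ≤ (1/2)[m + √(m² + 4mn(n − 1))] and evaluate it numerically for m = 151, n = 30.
z(151, 30; 2, 2) ≤ (1/2)[151 + √(151² + 4·151·30·29)] = (1/2)[151 + √548281] = 445.73

Kővári–Sós–Turán: let r_1, ..., r_151 be the row sums and z = Σ r_i the total number of 1s. Each pair of columns can share at most one row with both entries 1 (else a 2×2 all-ones block appears), so Σ_i C(r_i, 2) ≤ C(30, 2) = 435. By convexity Σ_i C(r_i, 2) ≥ 151·C(z/151, 2) = z(z − 151)/(2·151), giving z² − 151z − 151·30·29 ≤ 0 and hence z ≤ (1/2)[151 + √(22801 + 4·131370)] = (1/2)[151 + √548281] ≈ (1/2)(151 + 740.46) = 445.73.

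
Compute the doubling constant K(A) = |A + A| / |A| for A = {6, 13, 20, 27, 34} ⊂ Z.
K = |A + A| / |A| = 9/5

Enumerate A + A = {a + b : a, b ∈ A}. With |A| = 5, there are |A|^2 = 25 ordered sum pairs; collecting distinct values, A + A = {12, 19, 26, 33, 40, 47, 54, 61, 68}, so |A + A| = 9. Thus K = 9/5. Here |A + A| = 2|A| − 1 = 9, the minimum possible — so K = 9/5 is minimal, which holds iff A is an arithmetic progression.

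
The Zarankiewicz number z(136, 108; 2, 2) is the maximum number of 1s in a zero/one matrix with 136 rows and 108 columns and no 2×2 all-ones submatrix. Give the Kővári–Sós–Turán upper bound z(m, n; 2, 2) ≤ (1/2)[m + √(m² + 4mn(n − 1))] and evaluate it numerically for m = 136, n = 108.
z(136, 108; 2, 2) ≤ (1/2)[136 + √(136² + 4·136·108·107)] = (1/2)[136 + √6304960] = 1323.484

Kővári–Sós–Turán: let r_1, ..., r_136 be the row sums and z = Σ r_i the total number of 1s. Each pair of columns can share at most one row with both entries 1 (else a 2×2 all-ones block appears), so Σ_i C(r_i, 2) ≤ C(108, 2) = 5778. By convexity Σ_i C(r_i, 2) ≥ 136·C(z/136, 2) = z(z − 136)/(2·136), giving z² − 136z − 136·108·107 ≤ 0 and hence z ≤ (1/2)[136 + √(18496 + 4·1571616)] = (1/2)[136 + √6304960] ≈ (1/2)(136 + 2510.9679) = 1323.484.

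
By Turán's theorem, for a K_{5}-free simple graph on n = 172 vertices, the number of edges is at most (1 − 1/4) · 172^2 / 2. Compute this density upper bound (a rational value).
Turán density bound = (3/4) · 172^2/2 = 11094

Turán's theorem: ex(n, K_{r+1}) is achieved by the complete r-partite Turán graph T(n, r) with parts as balanced as possible, and is at most (1 − 1/r) · n^2/2. For r = 4, n = 172: the density bound is (3/4) · 29584/2 = 11094. Since 4 ∣ 172, the Turán graph T(172, 4) has parts of equal size 43, and its edge count e(T(172, 4)) = 11094 attains the density bound exactly.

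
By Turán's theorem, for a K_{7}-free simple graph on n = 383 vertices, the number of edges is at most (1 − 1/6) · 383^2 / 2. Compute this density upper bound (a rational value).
Turán density bound = (5/6) · 383^2/2 = 733445/12 ≈ 61120.4167

Turán's theorem: ex(n, K_{r+1}) is achieved by the complete r-partite Turán graph T(n, r) with parts as balanced as possible, and is at most (1 − 1/r) · n^2/2. For r = 6, n = 383: the density bound is (5/6) · 146689/2 = 733445/12 ≈ 61120.4167. The integer-valued extremum is e(T(383, 6)) = 61120, which is strictly less than the density bound 733445/12 since 6 ∤ 383 (the parts of T(383, 6) cannot all be equal).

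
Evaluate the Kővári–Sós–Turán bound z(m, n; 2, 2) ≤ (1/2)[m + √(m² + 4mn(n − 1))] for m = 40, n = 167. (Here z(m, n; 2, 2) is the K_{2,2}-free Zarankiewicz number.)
z(40, 167; 2, 2) ≤ (1/2)[40 + √(40² + 4·40·167·166)] = (1/2)[40 + √4437120] = 1073.2236

Kővári–Sós–Turán: let r_1, ..., r_40 be the row sums and z = Σ r_i the total number of 1s. Each pair of columns can share at most one row with both entries 1 (else a 2×2 all-ones block appears), so Σ_i C(r_i, 2) ≤ C(167, 2) = 13861. By convexity Σ_i C(r_i, 2) ≥ 40·C(z/40, 2) = z(z − 40)/(2·40), giving z² − 40z − 40·167·166 ≤ 0 and hence z ≤ (1/2)[40 + √(1600 + 4·1108880)] = (1/2)[40 + √4437120] ≈ (1/2)(40 + 2106.4472) = 1073.2236.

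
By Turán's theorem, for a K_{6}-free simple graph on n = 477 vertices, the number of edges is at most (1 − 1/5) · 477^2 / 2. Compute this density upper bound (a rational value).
Turán density bound = (4/5) · 477^2/2 = 455058/5 ≈ 91011.6

Turán's theorem: ex(n, K_{r+1}) is achieved by the complete r-partite Turán graph T(n, r) with parts as balanced as possible, and is at most (1 − 1/r) · n^2/2. For r = 5, n = 477: the density bound is (4/5) · 227529/2 = 455058/5 ≈ 91011.6. The integer-valued extremum is e(T(477, 5)) = 91011, which is strictly less than the density bound 455058/5 since 5 ∤ 477 (the parts of T(477, 5) cannot all be equal).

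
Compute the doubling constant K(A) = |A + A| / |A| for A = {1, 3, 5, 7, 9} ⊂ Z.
K = |A + A| / |A| = 9/5

Enumerate A + A = {a + b : a, b ∈ A}. With |A| = 5, there are |A|^2 = 25 ordered sum pairs; collecting distinct values, A + A = {2, 4, 6, 8, 10, 12, 14, 16, 18}, so |A + A| = 9. Thus K = 9/5. Here |A + A| = 2|A| − 1 = 9, the minimum possible — so K = 9/5 is minimal, which holds iff A is an arithmetic progression.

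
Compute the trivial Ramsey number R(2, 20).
R(2, 20) = 20

R(2, k) = k for all k ≥ 2: in a 2-colouring of K_k, either some edge is red (a red K_2) or all edges are blue (a blue K_k). And K_{19} coloured all-blue has no blue K_20, so R(2, 20) > 19. Hence R(2, 20) = 20.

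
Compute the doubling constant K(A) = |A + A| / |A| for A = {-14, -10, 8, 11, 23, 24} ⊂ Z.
K = |A + A| / |A| = 21/6 = 7/2

Enumerate A + A = {a + b : a, b ∈ A}. With |A| = 6, there are |A|^2 = 36 ordered sum pairs; collecting distinct values, A + A = {-28, -24, -20, -6, -3, -2, 1, 9, 10, 13, 14, 16, 19, 22, 31, 32, 34, 35, 46, 47, 48}, so |A + A| = 21. Thus K = 21/6 = 7/2. For comparison, the minimum possible |A + A| over all 6-element sets is 2·6 − 1 = 11 (so min K = 11/6), attained only by arithmetic progressions.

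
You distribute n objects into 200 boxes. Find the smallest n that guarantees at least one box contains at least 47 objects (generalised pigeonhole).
n = (47 − 1)·200 + 1 = 9201

By the generalised pigeonhole principle, to guarantee some box contains ≥ r objects we need more than (r − 1) · k objects total. Threshold: n = (r − 1) · k + 1. With r = 47 and k = 200: n = 46 · 200 + 1 = 9200 + 1 = 9201. For n = 9200 = 46 · 200, we can put exactly 46 objects in every box, avoiding 47 in any single one — so 9201 is tight.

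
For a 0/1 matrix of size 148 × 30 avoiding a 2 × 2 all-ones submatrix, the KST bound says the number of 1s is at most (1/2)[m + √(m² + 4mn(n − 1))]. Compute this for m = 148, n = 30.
z(148, 30; 2, 2) ≤ (1/2)[148 + √(148² + 4·148·30·29)] = (1/2)[148 + √536944] = 440.3823

Kővári–Sós–Turán: let r_1, ..., r_148 be the row sums and z = Σ r_i the total number of 1s. Each pair of columns can share at most one row with both entries 1 (else a 2×2 all-ones block appears), so Σ_i C(r_i, 2) ≤ C(30, 2) = 435. By convexity Σ_i C(r_i, 2) ≥ 148·C(z/148, 2) = z(z − 148)/(2·148), giving z² − 148z − 148·30·29 ≤ 0 and hence z ≤ (1/2)[148 + √(21904 + 4·128760)] = (1/2)[148 + √536944] ≈ (1/2)(148 + 732.7646) = 440.3823.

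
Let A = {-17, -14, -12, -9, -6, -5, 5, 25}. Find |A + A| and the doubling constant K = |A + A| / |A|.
K = |A + A| / |A| = 32/8 = 4

Enumerate A + A = {a + b : a, b ∈ A}. With |A| = 8, there are |A|^2 = 64 ordered sum pairs; collecting distinct values, A + A = {-34, -31, -29, -28, -26, -24, -23, -22, -21, -20, -19, -18, -17, -15, -14, -12, -11, -10, -9, -7, -4, -1, 0, 8, 10, 11, 13, 16, 19, 20, 30, 50}, so |A + A| = 32. Thus K = 32/8 = 4. For comparison, the minimum possible |A + A| over all 8-element sets is 2·8 − 1 = 15 (so min K = 15/8), attained only by arithmetic progressions.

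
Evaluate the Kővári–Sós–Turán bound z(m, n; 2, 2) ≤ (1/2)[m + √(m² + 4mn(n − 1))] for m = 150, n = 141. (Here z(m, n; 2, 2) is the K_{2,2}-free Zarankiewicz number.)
z(150, 141; 2, 2) ≤ (1/2)[150 + √(150² + 4·150·141·140)] = (1/2)[150 + √11866500] = 1797.3893

Kővári–Sós–Turán: let r_1, ..., r_150 be the row sums and z = Σ r_i the total number of 1s. Each pair of columns can share at most one row with both entries 1 (else a 2×2 all-ones block appears), so Σ_i C(r_i, 2) ≤ C(141, 2) = 9870. By convexity Σ_i C(r_i, 2) ≥ 150·C(z/150, 2) = z(z − 150)/(2·150), giving z² − 150z − 150·141·140 ≤ 0 and hence z ≤ (1/2)[150 + √(22500 + 4·2961000)] = (1/2)[150 + √11866500] ≈ (1/2)(150 + 3444.7787) = 1797.3893.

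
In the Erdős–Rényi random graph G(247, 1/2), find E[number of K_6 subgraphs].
E[# K_6] = C(247, 6) · (1/2)^C(6, 2) = 296672379003 / 2^15 ≈ 9053722.503754

For each 6-subset S of vertices (there are C(247, 6) = 296672379003 such S), let X_S = 1 if S induces a K_6 (all C(6, 2) = 15 edges present). Then P(X_S = 1) = (1/2)^15 = 1/32768. By linearity of expectation, E[# K_6] = C(247, 6) · (1/2)^15 = 296672379003 / 32768 ≈ 9053722.503754.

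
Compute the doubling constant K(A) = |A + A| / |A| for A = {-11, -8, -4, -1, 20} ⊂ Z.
K = |A + A| / |A| = 14/5

Enumerate A + A = {a + b : a, b ∈ A}. With |A| = 5, there are |A|^2 = 25 ordered sum pairs; collecting distinct values, A + A = {-22, -19, -16, -15, -12, -9, -8, -5, -2, 9, 12, 16, 19, 40}, so |A + A| = 14. Thus K = 14/5. For comparison, the minimum possible |A + A| over all 5-element sets is 2·5 − 1 = 9 (so min K = 9/5), attained only by arithmetic progressions.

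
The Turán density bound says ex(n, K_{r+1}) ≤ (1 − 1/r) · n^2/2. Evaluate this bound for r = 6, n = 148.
Turán density bound = (5/6) · 148^2/2 = 27380/3 ≈ 9126.6667

Turán's theorem: ex(n, K_{r+1}) is achieved by the complete r-partite Turán graph T(n, r) with parts as balanced as possible, and is at most (1 − 1/r) · n^2/2. For r = 6, n = 148: the density bound is (5/6) · 21904/2 = 27380/3 ≈ 9126.6667. The integer-valued extremum is e(T(148, 6)) = 9126, which is strictly less than the density bound 27380/3 since 6 ∤ 148 (the parts of T(148, 6) cannot all be equal).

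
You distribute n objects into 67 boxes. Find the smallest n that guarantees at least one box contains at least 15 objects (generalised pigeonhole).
n = (15 − 1)·67 + 1 = 939

By the generalised pigeonhole principle, to guarantee some box contains ≥ r objects we need more than (r − 1) · k objects total. Threshold: n = (r − 1) · k + 1. With r = 15 and k = 67: n = 14 · 67 + 1 = 938 + 1 = 939. For n = 938 = 14 · 67, we can put exactly 14 objects in every box, avoiding 15 in any single one — so 939 is tight.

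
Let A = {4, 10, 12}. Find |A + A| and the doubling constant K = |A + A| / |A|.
K = |A + A| / |A| = 6/3 = 2

Enumerate A + A = {a + b : a, b ∈ A}. With |A| = 3, there are |A|^2 = 9 ordered sum pairs; collecting distinct values, A + A = {8, 14, 16, 20, 22, 24}, so |A + A| = 6. Thus K = 6/3 = 2. For comparison, the minimum possible |A + A| over all 3-element sets is 2·3 − 1 = 5 (so min K = 5/3), attained only by arithmetic progressions.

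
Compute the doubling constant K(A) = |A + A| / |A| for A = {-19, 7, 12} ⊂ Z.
K = |A + A| / |A| = 6/3 = 2

Enumerate A + A = {a + b : a, b ∈ A}. With |A| = 3, there are |A|^2 = 9 ordered sum pairs; collecting distinct values, A + A = {-38, -12, -7, 14, 19, 24}, so |A + A| = 6. Thus K = 6/3 = 2. For comparison, the minimum possible |A + A| over all 3-element sets is 2·3 − 1 = 5 (so min K = 5/3), attained only by arithmetic progressions.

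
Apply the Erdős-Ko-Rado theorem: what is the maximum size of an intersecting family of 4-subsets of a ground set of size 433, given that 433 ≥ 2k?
max |F| = C(432, 3) = 13343760

Erdős-Ko-Rado (1961): when n ≥ 2k, max |F| = C(n−1, k−1). The bound is attained by the star {A : i ∈ A} for any fixed i ∈ [n]. Here C(433−1, 4−1) = C(432, 3) = 13343760.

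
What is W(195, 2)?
W(195, 2) = 195 + 1 = 196

A 2-term AP is any pair of integers, so a monochromatic 2-AP exists iff some colour is used at least twice. With 195 colours, the colouring i ↦ i on {1, ..., 195} uses each colour once, avoiding any monochromatic pair, so W(195, 2) > 195. For {1, ..., 196}, pigeonhole forces two integers of the same colour, which form a monochromatic 2-AP. Hence W(195, 2) = 196.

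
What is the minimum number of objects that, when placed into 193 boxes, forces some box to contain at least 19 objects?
n = (19 − 1)·193 + 1 = 3475

By the generalised pigeonhole principle, to guarantee some box contains ≥ r objects we need more than (r − 1) · k objects total. Threshold: n = (r − 1) · k + 1. With r = 19 and k = 193: n = 18 · 193 + 1 = 3474 + 1 = 3475. For n = 3474 = 18 · 193, we can put exactly 18 objects in every box, avoiding 19 in any single one — so 3475 is tight.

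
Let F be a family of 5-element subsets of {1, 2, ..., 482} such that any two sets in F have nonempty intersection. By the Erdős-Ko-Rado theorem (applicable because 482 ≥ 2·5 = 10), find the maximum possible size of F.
max |F| = C(481, 4) = 2202614440

Erdős-Ko-Rado (1961): when n ≥ 2k, max |F| = C(n−1, k−1). The bound is attained by the star {A : i ∈ A} for any fixed i ∈ [n]. Here C(482−1, 5−1) = C(481, 4) = 2202614440.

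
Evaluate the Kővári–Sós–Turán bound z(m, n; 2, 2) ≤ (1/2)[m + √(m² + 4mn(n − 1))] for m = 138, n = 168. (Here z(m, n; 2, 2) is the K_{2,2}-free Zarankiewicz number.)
z(138, 168; 2, 2) ≤ (1/2)[138 + √(138² + 4·138·168·167)] = (1/2)[138 + √15505956] = 2037.8801

Kővári–Sós–Turán: let r_1, ..., r_138 be the row sums and z = Σ r_i the total number of 1s. Each pair of columns can share at most one row with both entries 1 (else a 2×2 all-ones block appears), so Σ_i C(r_i, 2) ≤ C(168, 2) = 14028. By convexity Σ_i C(r_i, 2) ≥ 138·C(z/138, 2) = z(z − 138)/(2·138), giving z² − 138z − 138·168·167 ≤ 0 and hence z ≤ (1/2)[138 + √(19044 + 4·3871728)] = (1/2)[138 + √15505956] ≈ (1/2)(138 + 3937.7603) = 2037.8801.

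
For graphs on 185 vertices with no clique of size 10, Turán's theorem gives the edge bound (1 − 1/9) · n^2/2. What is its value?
Turán density bound = (8/9) · 185^2/2 = 136900/9 ≈ 15211.1111

Turán's theorem: ex(n, K_{r+1}) is achieved by the complete r-partite Turán graph T(n, r) with parts as balanced as possible, and is at most (1 − 1/r) · n^2/2. For r = 9, n = 185: the density bound is (8/9) · 34225/2 = 136900/9 ≈ 15211.1111. The integer-valued extremum is e(T(185, 9)) = 15210, which is strictly less than the density bound 136900/9 since 9 ∤ 185 (the parts of T(185, 9) cannot all be equal).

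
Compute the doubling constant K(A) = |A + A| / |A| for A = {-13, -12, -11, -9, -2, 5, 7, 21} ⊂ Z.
K = |A + A| / |A| = 29/8

Enumerate A + A = {a + b : a, b ∈ A}. With |A| = 8, there are |A|^2 = 64 ordered sum pairs; collecting distinct values, A + A = {-26, -25, -24, -23, -22, -21, -20, -18, -15, -14, -13, -11, -8, -7, -6, -5, -4, -2, 3, 5, 8, 9, 10, 12, 14, 19, 26, 28, 42}, so |A + A| = 29. Thus K = 29/8. For comparison, the minimum possible |A + A| over all 8-element sets is 2·8 − 1 = 15 (so min K = 15/8), attained only by arithmetic progressions.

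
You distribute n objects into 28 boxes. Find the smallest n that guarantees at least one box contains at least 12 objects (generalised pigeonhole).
n = (12 − 1)·28 + 1 = 309

By the generalised pigeonhole principle, to guarantee some box contains ≥ r objects we need more than (r − 1) · k objects total. Threshold: n = (r − 1) · k + 1. With r = 12 and k = 28: n = 11 · 28 + 1 = 308 + 1 = 309. For n = 308 = 11 · 28, we can put exactly 11 objects in every box, avoiding 12 in any single one — so 309 is tight.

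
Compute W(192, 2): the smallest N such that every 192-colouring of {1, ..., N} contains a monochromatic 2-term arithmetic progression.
W(192, 2) = 192 + 1 = 193

A 2-term AP is any pair of integers, so a monochromatic 2-AP exists iff some colour is used at least twice. With 192 colours, the colouring i ↦ i on {1, ..., 192} uses each colour once, avoiding any monochromatic pair, so W(192, 2) > 192. For {1, ..., 193}, pigeonhole forces two integers of the same colour, which form a monochromatic 2-AP. Hence W(192, 2) = 193.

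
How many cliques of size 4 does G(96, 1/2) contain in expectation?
E[# K_4] = C(96, 4) · (1/2)^C(4, 2) = 3321960 / 2^6 = 415245/8 = 51905.625

For each 4-subset S of vertices (there are C(96, 4) = 3321960 such S), let X_S = 1 if S induces a K_4 (all C(4, 2) = 6 edges present). Then P(X_S = 1) = (1/2)^6 = 1/64. By linearity of expectation, E[# K_4] = C(96, 4) · (1/2)^6 = 3321960 / 64 = 415245/8 = 51905.625.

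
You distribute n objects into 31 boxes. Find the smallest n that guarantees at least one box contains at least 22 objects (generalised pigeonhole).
n = (22 − 1)·31 + 1 = 652

By the generalised pigeonhole principle, to guarantee some box contains ≥ r objects we need more than (r − 1) · k objects total. Threshold: n = (r − 1) · k + 1. With r = 22 and k = 31: n = 21 · 31 + 1 = 651 + 1 = 652. For n = 651 = 21 · 31, we can put exactly 21 objects in every box, avoiding 22 in any single one — so 652 is tight.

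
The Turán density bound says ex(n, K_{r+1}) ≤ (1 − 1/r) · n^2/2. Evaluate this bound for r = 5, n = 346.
Turán density bound = (4/5) · 346^2/2 = 239432/5 ≈ 47886.4

Turán's theorem: ex(n, K_{r+1}) is achieved by the complete r-partite Turán graph T(n, r) with parts as balanced as possible, and is at most (1 − 1/r) · n^2/2. For r = 5, n = 346: the density bound is (4/5) · 119716/2 = 239432/5 ≈ 47886.4. The integer-valued extremum is e(T(346, 5)) = 47886, which is strictly less than the density bound 239432/5 since 5 ∤ 346 (the parts of T(346, 5) cannot all be equal).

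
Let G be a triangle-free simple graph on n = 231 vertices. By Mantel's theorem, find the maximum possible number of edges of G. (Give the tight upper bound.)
ex(231, K_3) = ⌊231^2/4⌋ = 13340

Mantel (1907): a triangle-free graph on n vertices has at most ⌊n^2/4⌋ edges, with equality for the complete bipartite graph K_{⌊n/2⌋, ⌈n/2⌉}. For n = 231: ⌊231^2/4⌋ = ⌊53361/4⌋ = 13340. The extremal graph is K_{115, 116}, which has 115·116 = 13340 edges.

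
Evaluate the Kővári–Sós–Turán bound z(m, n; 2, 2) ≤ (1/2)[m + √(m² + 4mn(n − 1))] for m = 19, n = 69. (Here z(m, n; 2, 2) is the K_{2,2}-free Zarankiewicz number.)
z(19, 69; 2, 2) ≤ (1/2)[19 + √(19² + 4·19·69·68)] = (1/2)[19 + √356953] = 308.2277

Kővári–Sós–Turán: let r_1, ..., r_19 be the row sums and z = Σ r_i the total number of 1s. Each pair of columns can share at most one row with both entries 1 (else a 2×2 all-ones block appears), so Σ_i C(r_i, 2) ≤ C(69, 2) = 2346. By convexity Σ_i C(r_i, 2) ≥ 19·C(z/19, 2) = z(z − 19)/(2·19), giving z² − 19z − 19·69·68 ≤ 0 and hence z ≤ (1/2)[19 + √(361 + 4·89148)] = (1/2)[19 + √356953] ≈ (1/2)(19 + 597.4554) = 308.2277.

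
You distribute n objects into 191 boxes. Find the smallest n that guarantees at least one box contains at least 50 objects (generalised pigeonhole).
n = (50 − 1)·191 + 1 = 9360

By the generalised pigeonhole principle, to guarantee some box contains ≥ r objects we need more than (r − 1) · k objects total. Threshold: n = (r − 1) · k + 1. With r = 50 and k = 191: n = 49 · 191 + 1 = 9359 + 1 = 9360. For n = 9359 = 49 · 191, we can put exactly 49 objects in every box, avoiding 50 in any single one — so 9360 is tight.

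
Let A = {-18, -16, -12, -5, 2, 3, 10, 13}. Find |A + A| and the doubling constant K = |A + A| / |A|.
K = |A + A| / |A| = 32/8 = 4

Enumerate A + A = {a + b : a, b ∈ A}. With |A| = 8, there are |A|^2 = 64 ordered sum pairs; collecting distinct values, A + A = {-36, -34, -32, -30, -28, -24, -23, -21, -17, -16, -15, -14, -13, -10, -9, -8, -6, -5, -3, -2, 1, 4, 5, 6, 8, 12, 13, 15, 16, 20, 23, 26}, so |A + A| = 32. Thus K = 32/8 = 4. For comparison, the minimum possible |A + A| over all 8-element sets is 2·8 − 1 = 15 (so min K = 15/8), attained only by arithmetic progressions.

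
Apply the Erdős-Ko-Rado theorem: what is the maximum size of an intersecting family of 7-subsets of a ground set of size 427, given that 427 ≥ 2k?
max |F| = C(426, 6) = 8012477140410

The Erdős-Ko-Rado theorem states: for n ≥ 2k, an intersecting family of k-subsets of an n-element set has size at most C(n − 1, k − 1), with equality for 'star' families {A ⊆ [n] : |A| = k, i ∈ A} (fix an element i). For n = 427, k = 7: C(426, 6) = 8012477140410.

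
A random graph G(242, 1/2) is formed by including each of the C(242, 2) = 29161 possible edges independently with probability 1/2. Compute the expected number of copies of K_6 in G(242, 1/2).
E[# K_6] = C(242, 6) · (1/2)^C(6, 2) = 262080288316 / 2^15 = 65520072079/8192 ≈ 7998055.673706

For each 6-subset S of vertices (there are C(242, 6) = 262080288316 such S), let X_S = 1 if S induces a K_6 (all C(6, 2) = 15 edges present). Then P(X_S = 1) = (1/2)^15 = 1/32768. By linearity of expectation, E[# K_6] = C(242, 6) · (1/2)^15 = 262080288316 / 32768 = 65520072079/8192 ≈ 7998055.673706.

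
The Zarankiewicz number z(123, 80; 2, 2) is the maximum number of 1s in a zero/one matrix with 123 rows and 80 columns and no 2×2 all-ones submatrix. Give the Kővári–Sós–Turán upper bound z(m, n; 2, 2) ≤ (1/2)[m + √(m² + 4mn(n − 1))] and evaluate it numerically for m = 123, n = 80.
z(123, 80; 2, 2) ≤ (1/2)[123 + √(123² + 4·123·80·79)] = (1/2)[123 + √3124569] = 945.3225

Kővári–Sós–Turán: let r_1, ..., r_123 be the row sums and z = Σ r_i the total number of 1s. Each pair of columns can share at most one row with both entries 1 (else a 2×2 all-ones block appears), so Σ_i C(r_i, 2) ≤ C(80, 2) = 3160. By convexity Σ_i C(r_i, 2) ≥ 123·C(z/123, 2) = z(z − 123)/(2·123), giving z² − 123z − 123·80·79 ≤ 0 and hence z ≤ (1/2)[123 + √(15129 + 4·777360)] = (1/2)[123 + √3124569] ≈ (1/2)(123 + 1767.645) = 945.3225.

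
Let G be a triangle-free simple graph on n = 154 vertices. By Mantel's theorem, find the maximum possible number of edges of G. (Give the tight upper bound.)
ex(154, K_3) = ⌊154^2/4⌋ = 5929

Mantel (1907): a triangle-free graph on n vertices has at most ⌊n^2/4⌋ edges, with equality for the complete bipartite graph K_{⌊n/2⌋, ⌈n/2⌉}. For n = 154: ⌊154^2/4⌋ = ⌊23716/4⌋ = 5929. The extremal graph is K_{77, 77}, which has 77·77 = 5929 edges.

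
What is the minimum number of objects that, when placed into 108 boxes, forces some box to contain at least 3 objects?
n = (3 − 1)·108 + 1 = 217

By the generalised pigeonhole principle, to guarantee some box contains ≥ r objects we need more than (r − 1) · k objects total. Threshold: n = (r − 1) · k + 1. With r = 3 and k = 108: n = 2 · 108 + 1 = 216 + 1 = 217. For n = 216 = 2 · 108, we can put exactly 2 objects in every box, avoiding 3 in any single one — so 217 is tight.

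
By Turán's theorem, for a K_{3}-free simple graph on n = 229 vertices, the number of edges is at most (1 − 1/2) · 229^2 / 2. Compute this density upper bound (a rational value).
Turán density bound = (1/2) · 229^2/2 = 52441/4 ≈ 13110.25

Turán's theorem: ex(n, K_{r+1}) is achieved by the complete r-partite Turán graph T(n, r) with parts as balanced as possible, and is at most (1 − 1/r) · n^2/2. For r = 2, n = 229: the density bound is (1/2) · 52441/2 = 52441/4 ≈ 13110.25. The integer-valued extremum is e(T(229, 2)) = 13110, which is strictly less than the density bound 52441/4 since 2 ∤ 229 (the parts of T(229, 2) cannot all be equal).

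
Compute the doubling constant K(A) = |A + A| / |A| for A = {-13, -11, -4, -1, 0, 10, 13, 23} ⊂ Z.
K = |A + A| / |A| = 30/8 = 15/4

Enumerate A + A = {a + b : a, b ∈ A}. With |A| = 8, there are |A|^2 = 64 ordered sum pairs; collecting distinct values, A + A = {-26, -24, -22, -17, -15, -14, -13, -12, -11, -8, -5, -4, -3, -2, -1, 0, 2, 6, 9, 10, 12, 13, 19, 20, 22, 23, 26, 33, 36, 46}, so |A + A| = 30. Thus K = 30/8 = 15/4. For comparison, the minimum possible |A + A| over all 8-element sets is 2·8 − 1 = 15 (so min K = 15/8), attained only by arithmetic progressions.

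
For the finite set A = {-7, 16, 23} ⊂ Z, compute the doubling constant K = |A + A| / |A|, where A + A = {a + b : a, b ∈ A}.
K = |A + A| / |A| = 6/3 = 2

Enumerate A + A = {a + b : a, b ∈ A}. With |A| = 3, there are |A|^2 = 9 ordered sum pairs; collecting distinct values, A + A = {-14, 9, 16, 32, 39, 46}, so |A + A| = 6. Thus K = 6/3 = 2. For comparison, the minimum possible |A + A| over all 3-element sets is 2·3 − 1 = 5 (so min K = 5/3), attained only by arithmetic progressions.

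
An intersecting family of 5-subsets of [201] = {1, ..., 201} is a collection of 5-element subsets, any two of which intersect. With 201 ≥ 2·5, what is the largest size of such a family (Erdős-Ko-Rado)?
max |F| = C(200, 4) = 64684950

Erdős-Ko-Rado (1961): when n ≥ 2k, max |F| = C(n−1, k−1). The bound is attained by the star {A : i ∈ A} for any fixed i ∈ [n]. Here C(201−1, 5−1) = C(200, 4) = 64684950.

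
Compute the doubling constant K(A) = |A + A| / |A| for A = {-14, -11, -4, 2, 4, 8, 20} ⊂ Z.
K = |A + A| / |A| = 25/7

Enumerate A + A = {a + b : a, b ∈ A}. With |A| = 7, there are |A|^2 = 49 ordered sum pairs; collecting distinct values, A + A = {-28, -25, -22, -18, -15, -12, -10, -9, -8, -7, -6, -3, -2, 0, 4, 6, 8, 9, 10, 12, 16, 22, 24, 28, 40}, so |A + A| = 25. Thus K = 25/7. For comparison, the minimum possible |A + A| over all 7-element sets is 2·7 − 1 = 13 (so min K = 13/7), attained only by arithmetic progressions.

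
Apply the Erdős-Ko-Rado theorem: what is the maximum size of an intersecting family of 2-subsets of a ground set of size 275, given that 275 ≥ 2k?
max |F| = C(274, 1) = 274

Erdős-Ko-Rado (1961): when n ≥ 2k, max |F| = C(n−1, k−1). The bound is attained by the star {A : i ∈ A} for any fixed i ∈ [n]. Here C(275−1, 2−1) = C(274, 1) = 274.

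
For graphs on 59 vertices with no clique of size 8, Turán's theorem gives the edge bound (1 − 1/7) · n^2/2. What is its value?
Turán density bound = (6/7) · 59^2/2 = 10443/7 ≈ 1491.8571

Turán's theorem: ex(n, K_{r+1}) is achieved by the complete r-partite Turán graph T(n, r) with parts as balanced as possible, and is at most (1 − 1/r) · n^2/2. For r = 7, n = 59: the density bound is (6/7) · 3481/2 = 10443/7 ≈ 1491.8571. The integer-valued extremum is e(T(59, 7)) = 1491, which is strictly less than the density bound 10443/7 since 7 ∤ 59 (the parts of T(59, 7) cannot all be equal).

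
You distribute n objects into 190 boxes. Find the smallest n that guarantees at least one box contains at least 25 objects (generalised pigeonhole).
n = (25 − 1)·190 + 1 = 4561

By the generalised pigeonhole principle, to guarantee some box contains ≥ r objects we need more than (r − 1) · k objects total. Threshold: n = (r − 1) · k + 1. With r = 25 and k = 190: n = 24 · 190 + 1 = 4560 + 1 = 4561. For n = 4560 = 24 · 190, we can put exactly 24 objects in every box, avoiding 25 in any single one — so 4561 is tight.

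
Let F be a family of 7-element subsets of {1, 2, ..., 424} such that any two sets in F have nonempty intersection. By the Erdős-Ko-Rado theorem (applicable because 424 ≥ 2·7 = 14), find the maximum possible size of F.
max |F| = C(423, 6) = 7677892247487

The Erdős-Ko-Rado theorem states: for n ≥ 2k, an intersecting family of k-subsets of an n-element set has size at most C(n − 1, k − 1), with equality for 'star' families {A ⊆ [n] : |A| = k, i ∈ A} (fix an element i). For n = 424, k = 7: C(423, 6) = 7677892247487.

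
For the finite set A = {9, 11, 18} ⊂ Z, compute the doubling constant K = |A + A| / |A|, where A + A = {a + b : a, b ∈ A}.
K = |A + A| / |A| = 6/3 = 2

Enumerate A + A = {a + b : a, b ∈ A}. With |A| = 3, there are |A|^2 = 9 ordered sum pairs; collecting distinct values, A + A = {18, 20, 22, 27, 29, 36}, so |A + A| = 6. Thus K = 6/3 = 2. For comparison, the minimum possible |A + A| over all 3-element sets is 2·3 − 1 = 5 (so min K = 5/3), attained only by arithmetic progressions.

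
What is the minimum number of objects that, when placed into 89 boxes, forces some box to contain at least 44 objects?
n = (44 − 1)·89 + 1 = 3828

By the generalised pigeonhole principle, to guarantee some box contains ≥ r objects we need more than (r − 1) · k objects total. Threshold: n = (r − 1) · k + 1. With r = 44 and k = 89: n = 43 · 89 + 1 = 3827 + 1 = 3828. For n = 3827 = 43 · 89, we can put exactly 43 objects in every box, avoiding 44 in any single one — so 3828 is tight.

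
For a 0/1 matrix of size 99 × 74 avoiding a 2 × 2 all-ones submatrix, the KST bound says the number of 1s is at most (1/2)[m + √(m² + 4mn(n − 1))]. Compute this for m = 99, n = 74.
z(99, 74; 2, 2) ≤ (1/2)[99 + √(99² + 4·99·74·73)] = (1/2)[99 + √2148993] = 782.4722

Kővári–Sós–Turán: let r_1, ..., r_99 be the row sums and z = Σ r_i the total number of 1s. Each pair of columns can share at most one row with both entries 1 (else a 2×2 all-ones block appears), so Σ_i C(r_i, 2) ≤ C(74, 2) = 2701. By convexity Σ_i C(r_i, 2) ≥ 99·C(z/99, 2) = z(z − 99)/(2·99), giving z² − 99z − 99·74·73 ≤ 0 and hence z ≤ (1/2)[99 + √(9801 + 4·534798)] = (1/2)[99 + √2148993] ≈ (1/2)(99 + 1465.9444) = 782.4722.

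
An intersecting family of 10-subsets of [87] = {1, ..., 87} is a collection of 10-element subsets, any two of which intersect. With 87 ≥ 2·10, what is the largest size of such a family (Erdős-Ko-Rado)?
max |F| = C(86, 9) = 459856441980

Erdős-Ko-Rado (1961): when n ≥ 2k, max |F| = C(n−1, k−1). The bound is attained by the star {A : i ∈ A} for any fixed i ∈ [n]. Here C(87−1, 10−1) = C(86, 9) = 459856441980.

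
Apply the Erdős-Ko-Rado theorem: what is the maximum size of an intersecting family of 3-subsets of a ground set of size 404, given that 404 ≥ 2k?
max |F| = C(403, 2) = 81003

The Erdős-Ko-Rado theorem states: for n ≥ 2k, an intersecting family of k-subsets of an n-element set has size at most C(n − 1, k − 1), with equality for 'star' families {A ⊆ [n] : |A| = k, i ∈ A} (fix an element i). For n = 404, k = 3: C(403, 2) = 81003.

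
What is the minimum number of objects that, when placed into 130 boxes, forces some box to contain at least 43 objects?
n = (43 − 1)·130 + 1 = 5461

By the generalised pigeonhole principle, to guarantee some box contains ≥ r objects we need more than (r − 1) · k objects total. Threshold: n = (r − 1) · k + 1. With r = 43 and k = 130: n = 42 · 130 + 1 = 5460 + 1 = 5461. For n = 5460 = 42 · 130, we can put exactly 42 objects in every box, avoiding 43 in any single one — so 5461 is tight.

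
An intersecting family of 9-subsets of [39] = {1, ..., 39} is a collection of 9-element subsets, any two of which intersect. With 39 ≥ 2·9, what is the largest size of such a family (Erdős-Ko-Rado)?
max |F| = C(38, 8) = 48903492

The Erdős-Ko-Rado theorem states: for n ≥ 2k, an intersecting family of k-subsets of an n-element set has size at most C(n − 1, k − 1), with equality for 'star' families {A ⊆ [n] : |A| = k, i ∈ A} (fix an element i). For n = 39, k = 9: C(38, 8) = 48903492.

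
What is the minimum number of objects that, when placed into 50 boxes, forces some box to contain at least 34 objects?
n = (34 − 1)·50 + 1 = 1651

By the generalised pigeonhole principle, to guarantee some box contains ≥ r objects we need more than (r − 1) · k objects total. Threshold: n = (r − 1) · k + 1. With r = 34 and k = 50: n = 33 · 50 + 1 = 1650 + 1 = 1651. For n = 1650 = 33 · 50, we can put exactly 33 objects in every box, avoiding 34 in any single one — so 1651 is tight.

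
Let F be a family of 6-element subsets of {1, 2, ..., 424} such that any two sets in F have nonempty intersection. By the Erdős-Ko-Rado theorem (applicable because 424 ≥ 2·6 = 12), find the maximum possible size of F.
max |F| = C(423, 5) = 110208979629

The Erdős-Ko-Rado theorem states: for n ≥ 2k, an intersecting family of k-subsets of an n-element set has size at most C(n − 1, k − 1), with equality for 'star' families {A ⊆ [n] : |A| = k, i ∈ A} (fix an element i). For n = 424, k = 6: C(423, 5) = 110208979629.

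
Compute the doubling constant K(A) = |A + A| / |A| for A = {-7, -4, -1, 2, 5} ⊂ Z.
K = |A + A| / |A| = 9/5

Enumerate A + A = {a + b : a, b ∈ A}. With |A| = 5, there are |A|^2 = 25 ordered sum pairs; collecting distinct values, A + A = {-14, -11, -8, -5, -2, 1, 4, 7, 10}, so |A + A| = 9. Thus K = 9/5. Here |A + A| = 2|A| − 1 = 9, the minimum possible — so K = 9/5 is minimal, which holds iff A is an arithmetic progression.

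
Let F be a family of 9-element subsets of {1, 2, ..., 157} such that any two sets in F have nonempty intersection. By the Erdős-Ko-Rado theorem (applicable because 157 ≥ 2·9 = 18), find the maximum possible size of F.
max |F| = C(156, 8) = 7248464019225

The Erdős-Ko-Rado theorem states: for n ≥ 2k, an intersecting family of k-subsets of an n-element set has size at most C(n − 1, k − 1), with equality for 'star' families {A ⊆ [n] : |A| = k, i ∈ A} (fix an element i). For n = 157, k = 9: C(156, 8) = 7248464019225.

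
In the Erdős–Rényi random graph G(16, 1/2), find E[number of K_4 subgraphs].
E[# K_4] = C(16, 4) · (1/2)^C(4, 2) = 1820 / 2^6 = 455/16 = 28.4375

For each 4-subset S of vertices (there are C(16, 4) = 1820 such S), let X_S = 1 if S induces a K_4 (all C(4, 2) = 6 edges present). Then P(X_S = 1) = (1/2)^6 = 1/64. By linearity of expectation, E[# K_4] = C(16, 4) · (1/2)^6 = 1820 / 64 = 455/16 = 28.4375.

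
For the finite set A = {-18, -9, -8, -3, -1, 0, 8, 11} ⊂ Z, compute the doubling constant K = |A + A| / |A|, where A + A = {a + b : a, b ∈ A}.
K = |A + A| / |A| = 30/8 = 15/4

Enumerate A + A = {a + b : a, b ∈ A}. With |A| = 8, there are |A|^2 = 64 ordered sum pairs; collecting distinct values, A + A = {-36, -27, -26, -21, -19, -18, -17, -16, -12, -11, -10, -9, -8, -7, -6, -4, -3, -2, -1, 0, 2, 3, 5, 7, 8, 10, 11, 16, 19, 22}, so |A + A| = 30. Thus K = 30/8 = 15/4. For comparison, the minimum possible |A + A| over all 8-element sets is 2·8 − 1 = 15 (so min K = 15/8), attained only by arithmetic progressions.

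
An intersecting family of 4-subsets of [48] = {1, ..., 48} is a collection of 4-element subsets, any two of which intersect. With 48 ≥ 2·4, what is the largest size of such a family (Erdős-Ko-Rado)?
max |F| = C(47, 3) = 16215

The Erdős-Ko-Rado theorem states: for n ≥ 2k, an intersecting family of k-subsets of an n-element set has size at most C(n − 1, k − 1), with equality for 'star' families {A ⊆ [n] : |A| = k, i ∈ A} (fix an element i). For n = 48, k = 4: C(47, 3) = 16215.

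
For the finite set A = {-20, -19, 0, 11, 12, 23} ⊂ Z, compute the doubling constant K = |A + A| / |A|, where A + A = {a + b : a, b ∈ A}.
K = |A + A| / |A| = 19/6

Enumerate A + A = {a + b : a, b ∈ A}. With |A| = 6, there are |A|^2 = 36 ordered sum pairs; collecting distinct values, A + A = {-40, -39, -38, -20, -19, -9, -8, -7, 0, 3, 4, 11, 12, 22, 23, 24, 34, 35, 46}, so |A + A| = 19. Thus K = 19/6. For comparison, the minimum possible |A + A| over all 6-element sets is 2·6 − 1 = 11 (so min K = 11/6), attained only by arithmetic progressions.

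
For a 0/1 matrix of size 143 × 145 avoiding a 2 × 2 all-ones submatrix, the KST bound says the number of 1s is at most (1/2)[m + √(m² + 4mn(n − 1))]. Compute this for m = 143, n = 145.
z(143, 145; 2, 2) ≤ (1/2)[143 + √(143² + 4·143·145·144)] = (1/2)[143 + √11963809] = 1800.937

Kővári–Sós–Turán: let r_1, ..., r_143 be the row sums and z = Σ r_i the total number of 1s. Each pair of columns can share at most one row with both entries 1 (else a 2×2 all-ones block appears), so Σ_i C(r_i, 2) ≤ C(145, 2) = 10440. By convexity Σ_i C(r_i, 2) ≥ 143·C(z/143, 2) = z(z − 143)/(2·143), giving z² − 143z − 143·145·144 ≤ 0 and hence z ≤ (1/2)[143 + √(20449 + 4·2985840)] = (1/2)[143 + √11963809] ≈ (1/2)(143 + 3458.8739) = 1800.937.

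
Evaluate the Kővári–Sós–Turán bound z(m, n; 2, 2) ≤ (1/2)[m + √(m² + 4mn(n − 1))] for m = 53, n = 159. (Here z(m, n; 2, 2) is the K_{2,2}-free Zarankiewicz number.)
z(53, 159; 2, 2) ≤ (1/2)[53 + √(53² + 4·53·159·158)] = (1/2)[53 + √5328673] = 1180.6959

Kővári–Sós–Turán: let r_1, ..., r_53 be the row sums and z = Σ r_i the total number of 1s. Each pair of columns can share at most one row with both entries 1 (else a 2×2 all-ones block appears), so Σ_i C(r_i, 2) ≤ C(159, 2) = 12561. By convexity Σ_i C(r_i, 2) ≥ 53·C(z/53, 2) = z(z − 53)/(2·53), giving z² − 53z − 53·159·158 ≤ 0 and hence z ≤ (1/2)[53 + √(2809 + 4·1331466)] = (1/2)[53 + √5328673] ≈ (1/2)(53 + 2308.3919) = 1180.6959.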